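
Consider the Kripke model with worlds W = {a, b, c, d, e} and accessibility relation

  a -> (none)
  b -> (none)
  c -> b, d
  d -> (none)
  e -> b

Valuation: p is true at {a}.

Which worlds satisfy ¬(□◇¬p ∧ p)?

{b, c, d, e}

a: □◇¬p ∧ p is T. ✗
b: □◇¬p ∧ p is F. ✓
c: □◇¬p ∧ p is F. ✓
d: □◇¬p ∧ p is F. ✓
e: □◇¬p ∧ p is F. ✓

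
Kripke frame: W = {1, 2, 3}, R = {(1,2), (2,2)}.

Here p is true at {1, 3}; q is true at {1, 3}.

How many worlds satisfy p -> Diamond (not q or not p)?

2

1: p is T, Diamond (not q or not p) is T. ✓
2: p is F, Diamond (not q or not p) is T. ✓
3: p is T, Diamond (not q or not p) is F. ✗
Satisfying worlds: {1, 2}.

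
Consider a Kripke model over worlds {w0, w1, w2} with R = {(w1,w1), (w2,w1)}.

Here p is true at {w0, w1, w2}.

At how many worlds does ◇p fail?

w0: no successors, so ◇p fails. ✗
w1: successors {w1}; p there: w1:T. ✓
w2: successors {w1}; p there: w1:T. ✓
Satisfying worlds: {w1, w2}.
So ◇p fails at the other 1 world.

1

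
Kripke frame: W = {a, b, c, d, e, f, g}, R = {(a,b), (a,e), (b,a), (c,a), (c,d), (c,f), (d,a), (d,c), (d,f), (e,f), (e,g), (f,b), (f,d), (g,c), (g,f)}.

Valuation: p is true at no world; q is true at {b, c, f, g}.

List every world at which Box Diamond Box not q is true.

a: successors {b, e}; Diamond Box not q there: b:F, e:F. ✗
b: successors {a}; Diamond Box not q there: a:T. ✓
c: successors {a, d, f}; Diamond Box not q there: a:T, d:F, f:T. ✗
d: successors {a, c, f}; Diamond Box not q there: a:T, c:F, f:T. ✗
e: successors {f, g}; Diamond Box not q there: f:T, g:F. ✗
f: successors {b, d}; Diamond Box not q there: b:F, d:F. ✗
g: successors {c, f}; Diamond Box not q there: c:F, f:T. ✗

{b}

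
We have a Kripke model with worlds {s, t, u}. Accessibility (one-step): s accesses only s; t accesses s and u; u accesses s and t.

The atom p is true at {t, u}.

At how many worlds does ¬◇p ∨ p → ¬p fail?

2

s: ¬◇p ∨ p is T, ¬p is T. ✓
t: ¬◇p ∨ p is T, ¬p is F. ✗
u: ¬◇p ∨ p is T, ¬p is F. ✗
Satisfying worlds: {s}.
So ¬◇p ∨ p → ¬p fails at the other 2 worlds.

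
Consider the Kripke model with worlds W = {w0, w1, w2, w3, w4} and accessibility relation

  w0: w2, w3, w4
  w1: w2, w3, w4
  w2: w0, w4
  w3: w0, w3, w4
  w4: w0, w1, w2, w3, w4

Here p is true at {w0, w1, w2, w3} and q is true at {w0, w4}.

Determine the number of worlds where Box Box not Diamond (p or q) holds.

w0: successors {w2, w3, w4}; Box not Diamond (p or q) there: w2:F, w3:F, w4:F. ✗
w1: successors {w2, w3, w4}; Box not Diamond (p or q) there: w2:F, w3:F, w4:F. ✗
w2: successors {w0, w4}; Box not Diamond (p or q) there: w0:F, w4:F. ✗
w3: successors {w0, w3, w4}; Box not Diamond (p or q) there: w0:F, w3:F, w4:F. ✗
w4: successors {w0, w1, w2, w3, w4}; Box not Diamond (p or q) there: w0:F, w1:F, w2:F, w3:F, w4:F. ✗
Satisfying worlds: ∅.

0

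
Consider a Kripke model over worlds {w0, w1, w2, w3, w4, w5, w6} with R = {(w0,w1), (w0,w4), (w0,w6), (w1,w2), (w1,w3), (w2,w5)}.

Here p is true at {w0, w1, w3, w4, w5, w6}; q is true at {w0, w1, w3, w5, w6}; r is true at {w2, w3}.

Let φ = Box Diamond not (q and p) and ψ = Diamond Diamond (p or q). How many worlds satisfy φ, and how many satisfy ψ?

For Box Diamond not (q and p):
w0: successors {w1, w4, w6}; Diamond not (q and p) there: w1:T, w4:F, w6:F. ✗
w1: successors {w2, w3}; Diamond not (q and p) there: w2:F, w3:F. ✗
w2: successors {w5}; Diamond not (q and p) there: w5:F. ✗
w3: no successors, so Box Diamond not (q and p) holds vacuously. ✓
w4: no successors, so Box Diamond not (q and p) holds vacuously. ✓
w5: no successors, so Box Diamond not (q and p) holds vacuously. ✓
w6: no successors, so Box Diamond not (q and p) holds vacuously. ✓
— 4 worlds.
For Diamond Diamond (p or q):
w0: successors {w1, w4, w6}; Diamond (p or q) there: w1:T, w4:F, w6:F. ✓
w1: successors {w2, w3}; Diamond (p or q) there: w2:T, w3:F. ✓
w2: successors {w5}; Diamond (p or q) there: w5:F. ✗
w3: no successors, so Diamond Diamond (p or q) fails. ✗
w4: no successors, so Diamond Diamond (p or q) fails. ✗
w5: no successors, so Diamond Diamond (p or q) fails. ✗
w6: no successors, so Diamond Diamond (p or q) fails. ✗
— 2 worlds.

4 and 2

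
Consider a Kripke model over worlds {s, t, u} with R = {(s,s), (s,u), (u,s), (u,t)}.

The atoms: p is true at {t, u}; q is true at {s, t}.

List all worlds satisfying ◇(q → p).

{s, u}

s: successors {s, u}; q → p there: s:F, u:T. ✓
t: no successors, so ◇(q → p) fails. ✗
u: successors {s, t}; q → p there: s:F, t:T. ✓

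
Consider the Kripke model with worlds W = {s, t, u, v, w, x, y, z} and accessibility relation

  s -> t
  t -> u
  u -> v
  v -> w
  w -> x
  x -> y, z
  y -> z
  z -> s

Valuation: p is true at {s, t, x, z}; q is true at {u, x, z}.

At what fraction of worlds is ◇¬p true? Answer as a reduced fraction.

1/2

s: successors {t}; ¬p there: t:F. ✗
t: successors {u}; ¬p there: u:T. ✓
u: successors {v}; ¬p there: v:T. ✓
v: successors {w}; ¬p there: w:T. ✓
w: successors {x}; ¬p there: x:F. ✗
x: successors {y, z}; ¬p there: y:T, z:F. ✓
y: successors {z}; ¬p there: z:F. ✗
z: successors {s}; ¬p there: s:F. ✗
That's 4 of 8 worlds, so 4/8 = 1/2.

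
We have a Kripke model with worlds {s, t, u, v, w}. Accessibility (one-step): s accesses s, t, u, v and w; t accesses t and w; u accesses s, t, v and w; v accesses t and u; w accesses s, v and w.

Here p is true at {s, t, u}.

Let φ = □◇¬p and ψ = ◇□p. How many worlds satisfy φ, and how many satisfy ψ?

2 and 3

For □◇¬p:
s: successors {s, t, u, v, w}; ◇¬p there: s:T, t:T, u:T, v:F, w:T. ✗
t: successors {t, w}; ◇¬p there: t:T, w:T. ✓
u: successors {s, t, v, w}; ◇¬p there: s:T, t:T, v:F, w:T. ✗
v: successors {t, u}; ◇¬p there: t:T, u:T. ✓
w: successors {s, v, w}; ◇¬p there: s:T, v:F, w:T. ✗
— 2 worlds.
For ◇□p:
s: successors {s, t, u, v, w}; □p there: s:F, t:F, u:F, v:T, w:F. ✓
t: successors {t, w}; □p there: t:F, w:F. ✗
u: successors {s, t, v, w}; □p there: s:F, t:F, v:T, w:F. ✓
v: successors {t, u}; □p there: t:F, u:F. ✗
w: successors {s, v, w}; □p there: s:F, v:T, w:F. ✓
— 3 worlds.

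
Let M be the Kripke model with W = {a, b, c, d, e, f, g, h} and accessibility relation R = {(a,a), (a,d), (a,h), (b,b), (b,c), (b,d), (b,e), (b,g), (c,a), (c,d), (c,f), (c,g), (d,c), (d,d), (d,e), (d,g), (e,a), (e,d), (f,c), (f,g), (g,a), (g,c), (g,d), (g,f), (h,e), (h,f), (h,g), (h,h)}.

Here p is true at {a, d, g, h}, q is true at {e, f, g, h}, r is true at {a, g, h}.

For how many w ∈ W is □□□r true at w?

0

a: successors {a, d, h}; □□r there: a:F, d:F, h:F. ✗
b: successors {b, c, d, e, g}; □□r there: b:F, c:F, d:F, e:F, g:F. ✗
c: successors {a, d, f, g}; □□r there: a:F, d:F, f:F, g:F. ✗
d: successors {c, d, e, g}; □□r there: c:F, d:F, e:F, g:F. ✗
e: successors {a, d}; □□r there: a:F, d:F. ✗
f: successors {c, g}; □□r there: c:F, g:F. ✗
g: successors {a, c, d, f}; □□r there: a:F, c:F, d:F, f:F. ✗
h: successors {e, f, g, h}; □□r there: e:F, f:F, g:F, h:F. ✗
Satisfying worlds: ∅.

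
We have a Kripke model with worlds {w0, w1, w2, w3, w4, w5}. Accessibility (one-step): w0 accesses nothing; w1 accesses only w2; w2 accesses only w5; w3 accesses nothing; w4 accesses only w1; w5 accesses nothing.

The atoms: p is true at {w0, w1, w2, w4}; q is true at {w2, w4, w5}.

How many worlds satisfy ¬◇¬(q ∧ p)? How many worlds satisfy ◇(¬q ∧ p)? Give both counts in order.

4 and 1

For ¬◇¬(q ∧ p):
w0: ◇¬(q ∧ p) is F. ✓
w1: ◇¬(q ∧ p) is F. ✓
w2: ◇¬(q ∧ p) is T. ✗
w3: ◇¬(q ∧ p) is F. ✓
w4: ◇¬(q ∧ p) is T. ✗
w5: ◇¬(q ∧ p) is F. ✓
— 4 worlds.
For ◇(¬q ∧ p):
w0: no successors, so ◇(¬q ∧ p) fails. ✗
w1: successors {w2}; ¬q ∧ p there: w2:F. ✗
w2: successors {w5}; ¬q ∧ p there: w5:F. ✗
w3: no successors, so ◇(¬q ∧ p) fails. ✗
w4: successors {w1}; ¬q ∧ p there: w1:T. ✓
w5: no successors, so ◇(¬q ∧ p) fails. ✗
— 1 world.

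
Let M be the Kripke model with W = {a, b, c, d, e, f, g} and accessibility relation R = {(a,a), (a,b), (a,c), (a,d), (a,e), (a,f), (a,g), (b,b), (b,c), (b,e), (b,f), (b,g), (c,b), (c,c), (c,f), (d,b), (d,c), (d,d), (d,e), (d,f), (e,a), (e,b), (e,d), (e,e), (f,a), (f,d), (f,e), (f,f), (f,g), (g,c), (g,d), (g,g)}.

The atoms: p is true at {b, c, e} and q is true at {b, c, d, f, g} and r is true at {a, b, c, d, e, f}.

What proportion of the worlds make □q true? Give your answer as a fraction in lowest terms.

2/7

a: successors {a, b, c, d, e, f, g}; q there: a:F, b:T, c:T, d:T, e:F, f:T, g:T. ✗
b: successors {b, c, e, f, g}; q there: b:T, c:T, e:F, f:T, g:T. ✗
c: successors {b, c, f}; q there: b:T, c:T, f:T. ✓
d: successors {b, c, d, e, f}; q there: b:T, c:T, d:T, e:F, f:T. ✗
e: successors {a, b, d, e}; q there: a:F, b:T, d:T, e:F. ✗
f: successors {a, d, e, f, g}; q there: a:F, d:T, e:F, f:T, g:T. ✗
g: successors {c, d, g}; q there: c:T, d:T, g:T. ✓
That's 2 of 7 worlds, so 2/7.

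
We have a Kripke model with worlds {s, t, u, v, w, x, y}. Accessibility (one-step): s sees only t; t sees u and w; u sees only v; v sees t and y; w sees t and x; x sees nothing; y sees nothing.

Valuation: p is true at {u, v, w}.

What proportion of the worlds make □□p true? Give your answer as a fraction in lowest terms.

5/7

s: successors {t}; □p there: t:T. ✓
t: successors {u, w}; □p there: u:T, w:F. ✗
u: successors {v}; □p there: v:F. ✗
v: successors {t, y}; □p there: t:T, y:T. ✓
w: successors {t, x}; □p there: t:T, x:T. ✓
x: no successors, so □□p holds vacuously. ✓
y: no successors, so □□p holds vacuously. ✓
That's 5 of 7 worlds, so 5/7.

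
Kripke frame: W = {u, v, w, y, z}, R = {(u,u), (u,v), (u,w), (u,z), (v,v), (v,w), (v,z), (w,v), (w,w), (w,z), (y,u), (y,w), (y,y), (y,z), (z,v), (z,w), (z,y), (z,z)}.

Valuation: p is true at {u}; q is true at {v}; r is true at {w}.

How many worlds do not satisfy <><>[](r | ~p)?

0

u: successors {u, v, w, z}; <>[](r | ~p) there: u:T, v:T, w:T, z:T. ✓
v: successors {v, w, z}; <>[](r | ~p) there: v:T, w:T, z:T. ✓
w: successors {v, w, z}; <>[](r | ~p) there: v:T, w:T, z:T. ✓
y: successors {u, w, y, z}; <>[](r | ~p) there: u:T, w:T, y:T, z:T. ✓
z: successors {v, w, y, z}; <>[](r | ~p) there: v:T, w:T, y:T, z:T. ✓
Satisfying worlds: {u, v, w, y, z}.
So <><>[](r | ~p) fails at the other 0 worlds.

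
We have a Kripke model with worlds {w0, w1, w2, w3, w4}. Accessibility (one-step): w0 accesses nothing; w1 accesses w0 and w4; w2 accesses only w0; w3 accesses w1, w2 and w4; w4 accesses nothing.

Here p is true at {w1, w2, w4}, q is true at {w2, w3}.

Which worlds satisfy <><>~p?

{w3}

w0: no successors, so <><>~p fails. ✗
w1: successors {w0, w4}; <>~p there: w0:F, w4:F. ✗
w2: successors {w0}; <>~p there: w0:F. ✗
w3: successors {w1, w2, w4}; <>~p there: w1:T, w2:T, w4:F. ✓
w4: no successors, so <><>~p fails. ✗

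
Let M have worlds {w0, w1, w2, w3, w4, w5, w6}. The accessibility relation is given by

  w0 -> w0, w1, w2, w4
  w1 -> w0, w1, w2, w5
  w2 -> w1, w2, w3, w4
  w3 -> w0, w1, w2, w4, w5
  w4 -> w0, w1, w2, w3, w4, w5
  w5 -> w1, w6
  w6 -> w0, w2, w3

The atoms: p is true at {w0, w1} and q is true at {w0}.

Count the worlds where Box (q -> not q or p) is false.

0

w0: successors {w0, w1, w2, w4}; q -> not q or p there: w0:T, w1:T, w2:T, w4:T. ✓
w1: successors {w0, w1, w2, w5}; q -> not q or p there: w0:T, w1:T, w2:T, w5:T. ✓
w2: successors {w1, w2, w3, w4}; q -> not q or p there: w1:T, w2:T, w3:T, w4:T. ✓
w3: successors {w0, w1, w2, w4, w5}; q -> not q or p there: w0:T, w1:T, w2:T, w4:T, w5:T. ✓
w4: successors {w0, w1, w2, w3, w4, w5}; q -> not q or p there: w0:T, w1:T, w2:T, w3:T, w4:T, w5:T. ✓
w5: successors {w1, w6}; q -> not q or p there: w1:T, w6:T. ✓
w6: successors {w0, w2, w3}; q -> not q or p there: w0:T, w2:T, w3:T. ✓
Satisfying worlds: {w0, w1, w2, w3, w4, w5, w6}.
So Box (q -> not q or p) fails at the other 0 worlds.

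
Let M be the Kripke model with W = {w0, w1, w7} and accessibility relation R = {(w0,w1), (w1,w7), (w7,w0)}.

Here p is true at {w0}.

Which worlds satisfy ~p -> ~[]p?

{w0, w1}

w0: ~p is F, ~[]p is T. ✓
w1: ~p is T, ~[]p is T. ✓
w7: ~p is T, ~[]p is F. ✗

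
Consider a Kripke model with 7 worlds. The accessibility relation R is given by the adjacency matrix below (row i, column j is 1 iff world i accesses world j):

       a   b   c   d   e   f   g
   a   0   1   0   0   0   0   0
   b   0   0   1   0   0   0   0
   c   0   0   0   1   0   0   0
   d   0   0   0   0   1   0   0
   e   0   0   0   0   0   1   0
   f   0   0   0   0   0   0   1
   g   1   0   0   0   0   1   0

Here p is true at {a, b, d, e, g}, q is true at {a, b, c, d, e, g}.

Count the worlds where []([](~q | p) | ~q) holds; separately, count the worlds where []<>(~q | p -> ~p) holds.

For []([](~q | p) | ~q):
a: successors {b}; [](~q | p) | ~q there: b:F. ✗
b: successors {c}; [](~q | p) | ~q there: c:T. ✓
c: successors {d}; [](~q | p) | ~q there: d:T. ✓
d: successors {e}; [](~q | p) | ~q there: e:T. ✓
e: successors {f}; [](~q | p) | ~q there: f:T. ✓
f: successors {g}; [](~q | p) | ~q there: g:T. ✓
g: successors {a, f}; [](~q | p) | ~q there: a:T, f:T. ✓
— 6 worlds.
For []<>(~q | p -> ~p):
a: successors {b}; <>(~q | p -> ~p) there: b:T. ✓
b: successors {c}; <>(~q | p -> ~p) there: c:F. ✗
c: successors {d}; <>(~q | p -> ~p) there: d:F. ✗
d: successors {e}; <>(~q | p -> ~p) there: e:T. ✓
e: successors {f}; <>(~q | p -> ~p) there: f:F. ✗
f: successors {g}; <>(~q | p -> ~p) there: g:T. ✓
g: successors {a, f}; <>(~q | p -> ~p) there: a:F, f:F. ✗
— 3 worlds.

6 and 3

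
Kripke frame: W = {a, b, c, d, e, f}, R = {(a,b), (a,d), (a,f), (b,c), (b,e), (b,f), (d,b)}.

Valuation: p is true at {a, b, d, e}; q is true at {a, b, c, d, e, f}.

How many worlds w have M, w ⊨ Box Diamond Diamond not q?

3

a: successors {b, d, f}; Diamond Diamond not q there: b:F, d:F, f:F. ✗
b: successors {c, e, f}; Diamond Diamond not q there: c:F, e:F, f:F. ✗
c: no successors, so Box Diamond Diamond not q holds vacuously. ✓
d: successors {b}; Diamond Diamond not q there: b:F. ✗
e: no successors, so Box Diamond Diamond not q holds vacuously. ✓
f: no successors, so Box Diamond Diamond not q holds vacuously. ✓
Satisfying worlds: {c, e, f}.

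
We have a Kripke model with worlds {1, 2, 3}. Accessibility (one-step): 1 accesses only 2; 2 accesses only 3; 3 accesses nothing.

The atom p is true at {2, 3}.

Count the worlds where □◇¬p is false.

2

1: successors {2}; ◇¬p there: 2:F. ✗
2: successors {3}; ◇¬p there: 3:F. ✗
3: no successors, so □◇¬p holds vacuously. ✓
Satisfying worlds: {3}.
So □◇¬p fails at the other 2 worlds.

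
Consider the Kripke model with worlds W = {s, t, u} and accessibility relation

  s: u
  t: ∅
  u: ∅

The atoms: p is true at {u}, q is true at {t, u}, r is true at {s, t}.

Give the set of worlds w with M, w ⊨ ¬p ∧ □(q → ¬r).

{s, t}

s: ¬p is T, □(q → ¬r) is T. ✓
t: ¬p is T, □(q → ¬r) is T. ✓
u: ¬p is F, □(q → ¬r) is T. ✗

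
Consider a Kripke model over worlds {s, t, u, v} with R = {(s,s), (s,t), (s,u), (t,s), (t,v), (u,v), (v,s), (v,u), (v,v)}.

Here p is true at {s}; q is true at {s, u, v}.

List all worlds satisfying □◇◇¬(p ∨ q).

{t, u}

s: successors {s, t, u}; ◇◇¬(p ∨ q) there: s:T, t:T, u:F. ✗
t: successors {s, v}; ◇◇¬(p ∨ q) there: s:T, v:T. ✓
u: successors {v}; ◇◇¬(p ∨ q) there: v:T. ✓
v: successors {s, u, v}; ◇◇¬(p ∨ q) there: s:T, u:F, v:T. ✗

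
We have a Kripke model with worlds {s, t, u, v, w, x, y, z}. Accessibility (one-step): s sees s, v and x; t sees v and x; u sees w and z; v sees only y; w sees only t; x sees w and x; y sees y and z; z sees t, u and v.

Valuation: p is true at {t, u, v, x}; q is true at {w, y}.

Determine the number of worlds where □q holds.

1

s: successors {s, v, x}; q there: s:F, v:F, x:F. ✗
t: successors {v, x}; q there: v:F, x:F. ✗
u: successors {w, z}; q there: w:T, z:F. ✗
v: successors {y}; q there: y:T. ✓
w: successors {t}; q there: t:F. ✗
x: successors {w, x}; q there: w:T, x:F. ✗
y: successors {y, z}; q there: y:T, z:F. ✗
z: successors {t, u, v}; q there: t:F, u:F, v:F. ✗
Satisfying worlds: {v}.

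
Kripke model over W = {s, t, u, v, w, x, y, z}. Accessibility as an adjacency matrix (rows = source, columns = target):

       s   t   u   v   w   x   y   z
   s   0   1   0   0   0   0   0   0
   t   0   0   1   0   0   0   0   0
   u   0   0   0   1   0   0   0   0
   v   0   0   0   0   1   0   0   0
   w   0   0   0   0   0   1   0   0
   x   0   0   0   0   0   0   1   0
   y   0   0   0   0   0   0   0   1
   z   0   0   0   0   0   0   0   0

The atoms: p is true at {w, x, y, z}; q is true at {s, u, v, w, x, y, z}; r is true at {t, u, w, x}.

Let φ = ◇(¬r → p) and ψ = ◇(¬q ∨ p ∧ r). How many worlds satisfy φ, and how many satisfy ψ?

6 and 3

For ◇(¬r → p):
s: successors {t}; ¬r → p there: t:T. ✓
t: successors {u}; ¬r → p there: u:T. ✓
u: successors {v}; ¬r → p there: v:F. ✗
v: successors {w}; ¬r → p there: w:T. ✓
w: successors {x}; ¬r → p there: x:T. ✓
x: successors {y}; ¬r → p there: y:T. ✓
y: successors {z}; ¬r → p there: z:T. ✓
z: no successors, so ◇(¬r → p) fails. ✗
— 6 worlds.
For ◇(¬q ∨ p ∧ r):
s: successors {t}; ¬q ∨ p ∧ r there: t:T. ✓
t: successors {u}; ¬q ∨ p ∧ r there: u:F. ✗
u: successors {v}; ¬q ∨ p ∧ r there: v:F. ✗
v: successors {w}; ¬q ∨ p ∧ r there: w:T. ✓
w: successors {x}; ¬q ∨ p ∧ r there: x:T. ✓
x: successors {y}; ¬q ∨ p ∧ r there: y:F. ✗
y: successors {z}; ¬q ∨ p ∧ r there: z:F. ✗
z: no successors, so ◇(¬q ∨ p ∧ r) fails. ✗
— 3 worlds.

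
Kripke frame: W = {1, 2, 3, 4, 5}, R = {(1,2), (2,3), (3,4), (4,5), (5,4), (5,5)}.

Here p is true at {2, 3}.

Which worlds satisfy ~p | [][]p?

{1, 4, 5}

1: ~p is T, [][]p is T. ✓
2: ~p is F, [][]p is F. ✗
3: ~p is F, [][]p is F. ✗
4: ~p is T, [][]p is F. ✓
5: ~p is T, [][]p is F. ✓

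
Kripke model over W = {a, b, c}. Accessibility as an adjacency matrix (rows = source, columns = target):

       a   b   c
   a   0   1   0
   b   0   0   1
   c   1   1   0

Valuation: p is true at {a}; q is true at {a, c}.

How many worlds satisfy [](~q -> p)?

a: successors {b}; ~q -> p there: b:F. ✗
b: successors {c}; ~q -> p there: c:T. ✓
c: successors {a, b}; ~q -> p there: a:T, b:F. ✗
Satisfying worlds: {b}.

1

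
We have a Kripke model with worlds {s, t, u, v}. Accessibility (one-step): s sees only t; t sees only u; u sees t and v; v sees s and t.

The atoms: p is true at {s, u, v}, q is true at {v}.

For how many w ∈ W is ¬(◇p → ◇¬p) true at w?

s: ◇p → ◇¬p is T. ✗
t: ◇p → ◇¬p is F. ✓
u: ◇p → ◇¬p is T. ✗
v: ◇p → ◇¬p is T. ✗
Satisfying worlds: {t}.

1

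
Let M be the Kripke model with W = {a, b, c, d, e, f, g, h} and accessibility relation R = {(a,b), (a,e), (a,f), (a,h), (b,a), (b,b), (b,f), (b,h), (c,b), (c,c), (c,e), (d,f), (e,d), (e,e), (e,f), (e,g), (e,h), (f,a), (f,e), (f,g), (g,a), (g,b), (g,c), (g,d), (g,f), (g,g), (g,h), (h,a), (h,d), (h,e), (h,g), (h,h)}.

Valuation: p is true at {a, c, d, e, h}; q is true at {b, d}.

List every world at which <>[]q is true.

∅

a: successors {b, e, f, h}; []q there: b:F, e:F, f:F, h:F. ✗
b: successors {a, b, f, h}; []q there: a:F, b:F, f:F, h:F. ✗
c: successors {b, c, e}; []q there: b:F, c:F, e:F. ✗
d: successors {f}; []q there: f:F. ✗
e: successors {d, e, f, g, h}; []q there: d:F, e:F, f:F, g:F, h:F. ✗
f: successors {a, e, g}; []q there: a:F, e:F, g:F. ✗
g: successors {a, b, c, d, f, g, h}; []q there: a:F, b:F, c:F, d:F, f:F, g:F, h:F. ✗
h: successors {a, d, e, g, h}; []q there: a:F, d:F, e:F, g:F, h:F. ✗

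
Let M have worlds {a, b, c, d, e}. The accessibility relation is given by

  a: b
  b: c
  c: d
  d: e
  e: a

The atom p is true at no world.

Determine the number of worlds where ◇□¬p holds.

5

a: successors {b}; □¬p there: b:T. ✓
b: successors {c}; □¬p there: c:T. ✓
c: successors {d}; □¬p there: d:T. ✓
d: successors {e}; □¬p there: e:T. ✓
e: successors {a}; □¬p there: a:T. ✓
Satisfying worlds: {a, b, c, d, e}.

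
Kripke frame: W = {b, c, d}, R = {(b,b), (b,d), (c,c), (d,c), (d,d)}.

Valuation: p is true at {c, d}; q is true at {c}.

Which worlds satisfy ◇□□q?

{c, d}

b: successors {b, d}; □□q there: b:F, d:F. ✗
c: successors {c}; □□q there: c:T. ✓
d: successors {c, d}; □□q there: c:T, d:F. ✓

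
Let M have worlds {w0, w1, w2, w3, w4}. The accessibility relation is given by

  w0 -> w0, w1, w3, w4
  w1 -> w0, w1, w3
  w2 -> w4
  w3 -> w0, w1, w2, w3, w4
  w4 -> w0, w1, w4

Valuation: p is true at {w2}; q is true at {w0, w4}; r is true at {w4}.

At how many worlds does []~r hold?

1

w0: successors {w0, w1, w3, w4}; ~r there: w0:T, w1:T, w3:T, w4:F. ✗
w1: successors {w0, w1, w3}; ~r there: w0:T, w1:T, w3:T. ✓
w2: successors {w4}; ~r there: w4:F. ✗
w3: successors {w0, w1, w2, w3, w4}; ~r there: w0:T, w1:T, w2:T, w3:T, w4:F. ✗
w4: successors {w0, w1, w4}; ~r there: w0:T, w1:T, w4:F. ✗
Satisfying worlds: {w1}.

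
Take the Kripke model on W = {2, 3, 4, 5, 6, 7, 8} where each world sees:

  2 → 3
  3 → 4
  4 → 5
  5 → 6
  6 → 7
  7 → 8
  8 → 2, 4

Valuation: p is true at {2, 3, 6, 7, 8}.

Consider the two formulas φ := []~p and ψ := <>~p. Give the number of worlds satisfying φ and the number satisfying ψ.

For []~p:
2: successors {3}; ~p there: 3:F. ✗
3: successors {4}; ~p there: 4:T. ✓
4: successors {5}; ~p there: 5:T. ✓
5: successors {6}; ~p there: 6:F. ✗
6: successors {7}; ~p there: 7:F. ✗
7: successors {8}; ~p there: 8:F. ✗
8: successors {2, 4}; ~p there: 2:F, 4:T. ✗
— 2 worlds.
For <>~p:
2: successors {3}; ~p there: 3:F. ✗
3: successors {4}; ~p there: 4:T. ✓
4: successors {5}; ~p there: 5:T. ✓
5: successors {6}; ~p there: 6:F. ✗
6: successors {7}; ~p there: 7:F. ✗
7: successors {8}; ~p there: 8:F. ✗
8: successors {2, 4}; ~p there: 2:F, 4:T. ✓
— 3 worlds.

2 and 3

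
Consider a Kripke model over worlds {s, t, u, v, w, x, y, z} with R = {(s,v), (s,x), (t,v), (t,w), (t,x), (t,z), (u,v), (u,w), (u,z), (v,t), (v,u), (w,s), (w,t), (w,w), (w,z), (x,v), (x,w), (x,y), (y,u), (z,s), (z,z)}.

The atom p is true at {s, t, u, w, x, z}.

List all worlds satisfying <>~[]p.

s: successors {v, x}; ~[]p there: v:F, x:T. ✓
t: successors {v, w, x, z}; ~[]p there: v:F, w:F, x:T, z:F. ✓
u: successors {v, w, z}; ~[]p there: v:F, w:F, z:F. ✗
v: successors {t, u}; ~[]p there: t:T, u:T. ✓
w: successors {s, t, w, z}; ~[]p there: s:T, t:T, w:F, z:F. ✓
x: successors {v, w, y}; ~[]p there: v:F, w:F, y:F. ✗
y: successors {u}; ~[]p there: u:T. ✓
z: successors {s, z}; ~[]p there: s:T, z:F. ✓

{s, t, v, w, y, z}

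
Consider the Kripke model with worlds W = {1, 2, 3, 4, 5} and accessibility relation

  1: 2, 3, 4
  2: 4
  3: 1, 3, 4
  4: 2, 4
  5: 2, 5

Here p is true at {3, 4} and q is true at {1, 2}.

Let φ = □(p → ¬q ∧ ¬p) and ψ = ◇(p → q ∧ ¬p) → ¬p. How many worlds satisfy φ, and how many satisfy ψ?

For □(p → ¬q ∧ ¬p):
1: successors {2, 3, 4}; p → ¬q ∧ ¬p there: 2:T, 3:F, 4:F. ✗
2: successors {4}; p → ¬q ∧ ¬p there: 4:F. ✗
3: successors {1, 3, 4}; p → ¬q ∧ ¬p there: 1:T, 3:F, 4:F. ✗
4: successors {2, 4}; p → ¬q ∧ ¬p there: 2:T, 4:F. ✗
5: successors {2, 5}; p → ¬q ∧ ¬p there: 2:T, 5:T. ✓
— 1 world.
For ◇(p → q ∧ ¬p) → ¬p:
1: ◇(p → q ∧ ¬p) is T, ¬p is T. ✓
2: ◇(p → q ∧ ¬p) is F, ¬p is T. ✓
3: ◇(p → q ∧ ¬p) is T, ¬p is F. ✗
4: ◇(p → q ∧ ¬p) is T, ¬p is F. ✗
5: ◇(p → q ∧ ¬p) is T, ¬p is T. ✓
— 3 worlds.

1 and 3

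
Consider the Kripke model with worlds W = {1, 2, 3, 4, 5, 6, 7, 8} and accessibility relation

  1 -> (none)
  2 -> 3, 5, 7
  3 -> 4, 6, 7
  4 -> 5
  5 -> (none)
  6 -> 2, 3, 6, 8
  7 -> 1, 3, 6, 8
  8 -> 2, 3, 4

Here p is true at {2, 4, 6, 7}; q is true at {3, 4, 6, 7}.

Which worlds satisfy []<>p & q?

1: []<>p is T, q is F. ✗
2: []<>p is F, q is F. ✗
3: []<>p is F, q is T. ✗
4: []<>p is F, q is T. ✗
5: []<>p is T, q is F. ✗
6: []<>p is T, q is T. ✓
7: []<>p is F, q is T. ✗
8: []<>p is F, q is F. ✗

{6}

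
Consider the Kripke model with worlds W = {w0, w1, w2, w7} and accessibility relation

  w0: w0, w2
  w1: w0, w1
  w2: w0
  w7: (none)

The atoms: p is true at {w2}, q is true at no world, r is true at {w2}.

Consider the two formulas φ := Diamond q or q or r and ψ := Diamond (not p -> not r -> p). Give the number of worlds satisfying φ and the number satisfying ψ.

For Diamond q or q or r:
w0: Diamond q is F, q or r is F. ✗
w1: Diamond q is F, q or r is F. ✗
w2: Diamond q is F, q or r is T. ✓
w7: Diamond q is F, q or r is F. ✗
— 1 world.
For Diamond (not p -> not r -> p):
w0: successors {w0, w2}; not p -> not r -> p there: w0:F, w2:T. ✓
w1: successors {w0, w1}; not p -> not r -> p there: w0:F, w1:F. ✗
w2: successors {w0}; not p -> not r -> p there: w0:F. ✗
w7: no successors, so Diamond (not p -> not r -> p) fails. ✗
— 1 world.

1 and 1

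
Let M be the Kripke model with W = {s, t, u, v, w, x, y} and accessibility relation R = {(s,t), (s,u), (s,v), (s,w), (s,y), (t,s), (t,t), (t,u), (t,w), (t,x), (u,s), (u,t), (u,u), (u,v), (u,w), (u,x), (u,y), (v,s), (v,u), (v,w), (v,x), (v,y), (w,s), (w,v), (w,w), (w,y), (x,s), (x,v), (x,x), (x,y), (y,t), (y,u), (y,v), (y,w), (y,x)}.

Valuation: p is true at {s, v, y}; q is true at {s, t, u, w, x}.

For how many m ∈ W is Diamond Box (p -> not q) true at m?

6

s: successors {t, u, v, w, y}; Box (p -> not q) there: t:F, u:F, v:F, w:F, y:T. ✓
t: successors {s, t, u, w, x}; Box (p -> not q) there: s:T, t:F, u:F, w:F, x:F. ✓
u: successors {s, t, u, v, w, x, y}; Box (p -> not q) there: s:T, t:F, u:F, v:F, w:F, x:F, y:T. ✓
v: successors {s, u, w, x, y}; Box (p -> not q) there: s:T, u:F, w:F, x:F, y:T. ✓
w: successors {s, v, w, y}; Box (p -> not q) there: s:T, v:F, w:F, y:T. ✓
x: successors {s, v, x, y}; Box (p -> not q) there: s:T, v:F, x:F, y:T. ✓
y: successors {t, u, v, w, x}; Box (p -> not q) there: t:F, u:F, v:F, w:F, x:F. ✗
Satisfying worlds: {s, t, u, v, w, x}.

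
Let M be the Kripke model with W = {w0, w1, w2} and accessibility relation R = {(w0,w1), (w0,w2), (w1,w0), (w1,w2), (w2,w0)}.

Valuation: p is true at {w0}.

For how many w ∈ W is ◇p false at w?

w0: successors {w1, w2}; p there: w1:F, w2:F. ✗
w1: successors {w0, w2}; p there: w0:T, w2:F. ✓
w2: successors {w0}; p there: w0:T. ✓
Satisfying worlds: {w1, w2}.
So ◇p fails at the other 1 world.

1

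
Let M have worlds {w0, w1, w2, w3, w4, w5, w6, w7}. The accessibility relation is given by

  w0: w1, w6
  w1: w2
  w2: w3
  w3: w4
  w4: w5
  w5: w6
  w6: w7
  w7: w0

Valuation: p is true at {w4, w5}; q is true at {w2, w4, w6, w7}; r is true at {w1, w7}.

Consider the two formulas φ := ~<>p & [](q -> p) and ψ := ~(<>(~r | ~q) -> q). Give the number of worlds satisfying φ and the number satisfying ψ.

2 and 4

For ~<>p & [](q -> p):
w0: ~<>p is T, [](q -> p) is F. ✗
w1: ~<>p is T, [](q -> p) is F. ✗
w2: ~<>p is T, [](q -> p) is T. ✓
w3: ~<>p is F, [](q -> p) is T. ✗
w4: ~<>p is F, [](q -> p) is T. ✗
w5: ~<>p is T, [](q -> p) is F. ✗
w6: ~<>p is T, [](q -> p) is F. ✗
w7: ~<>p is T, [](q -> p) is T. ✓
— 2 worlds.
For ~(<>(~r | ~q) -> q):
w0: <>(~r | ~q) -> q is F. ✓
w1: <>(~r | ~q) -> q is F. ✓
w2: <>(~r | ~q) -> q is T. ✗
w3: <>(~r | ~q) -> q is F. ✓
w4: <>(~r | ~q) -> q is T. ✗
w5: <>(~r | ~q) -> q is F. ✓
w6: <>(~r | ~q) -> q is T. ✗
w7: <>(~r | ~q) -> q is T. ✗
— 4 worlds.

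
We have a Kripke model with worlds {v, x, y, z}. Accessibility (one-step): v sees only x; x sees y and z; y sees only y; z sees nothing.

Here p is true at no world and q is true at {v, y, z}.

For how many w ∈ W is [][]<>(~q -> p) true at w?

3

v: successors {x}; []<>(~q -> p) there: x:F. ✗
x: successors {y, z}; []<>(~q -> p) there: y:T, z:T. ✓
y: successors {y}; []<>(~q -> p) there: y:T. ✓
z: no successors, so [][]<>(~q -> p) holds vacuously. ✓
Satisfying worlds: {x, y, z}.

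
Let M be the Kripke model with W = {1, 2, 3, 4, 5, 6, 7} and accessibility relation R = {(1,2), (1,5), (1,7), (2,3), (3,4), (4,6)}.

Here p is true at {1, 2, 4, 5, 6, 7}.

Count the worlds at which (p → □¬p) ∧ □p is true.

1: p → □¬p is F, □p is T. ✗
2: p → □¬p is T, □p is F. ✗
3: p → □¬p is T, □p is T. ✓
4: p → □¬p is F, □p is T. ✗
5: p → □¬p is T, □p is T. ✓
6: p → □¬p is T, □p is T. ✓
7: p → □¬p is T, □p is T. ✓
Satisfying worlds: {3, 5, 6, 7}.

4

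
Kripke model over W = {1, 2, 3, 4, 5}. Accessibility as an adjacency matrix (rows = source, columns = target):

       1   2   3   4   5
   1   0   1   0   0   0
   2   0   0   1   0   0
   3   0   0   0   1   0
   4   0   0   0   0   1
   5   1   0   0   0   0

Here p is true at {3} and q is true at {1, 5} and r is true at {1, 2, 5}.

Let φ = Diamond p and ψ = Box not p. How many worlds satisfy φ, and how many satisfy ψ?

For Diamond p:
1: successors {2}; p there: 2:F. ✗
2: successors {3}; p there: 3:T. ✓
3: successors {4}; p there: 4:F. ✗
4: successors {5}; p there: 5:F. ✗
5: successors {1}; p there: 1:F. ✗
— 1 world.
For Box not p:
1: successors {2}; not p there: 2:T. ✓
2: successors {3}; not p there: 3:F. ✗
3: successors {4}; not p there: 4:T. ✓
4: successors {5}; not p there: 5:T. ✓
5: successors {1}; not p there: 1:T. ✓
— 4 worlds.

1 and 4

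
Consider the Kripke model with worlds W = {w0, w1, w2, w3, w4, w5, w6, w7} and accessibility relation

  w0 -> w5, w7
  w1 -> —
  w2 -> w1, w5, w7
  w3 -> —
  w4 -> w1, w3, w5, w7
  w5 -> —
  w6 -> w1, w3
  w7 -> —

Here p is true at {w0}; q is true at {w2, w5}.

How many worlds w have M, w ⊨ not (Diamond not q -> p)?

w0: Diamond not q -> p is T. ✗
w1: Diamond not q -> p is T. ✗
w2: Diamond not q -> p is F. ✓
w3: Diamond not q -> p is T. ✗
w4: Diamond not q -> p is F. ✓
w5: Diamond not q -> p is T. ✗
w6: Diamond not q -> p is F. ✓
w7: Diamond not q -> p is T. ✗
Satisfying worlds: {w2, w4, w6}.

3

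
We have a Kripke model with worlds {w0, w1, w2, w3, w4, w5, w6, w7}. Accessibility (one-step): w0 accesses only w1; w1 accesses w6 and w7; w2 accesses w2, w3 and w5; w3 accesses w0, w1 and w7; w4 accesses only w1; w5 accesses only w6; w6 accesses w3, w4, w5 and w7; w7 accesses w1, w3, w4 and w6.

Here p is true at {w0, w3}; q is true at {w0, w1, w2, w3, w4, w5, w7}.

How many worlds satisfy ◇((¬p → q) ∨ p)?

7

w0: successors {w1}; (¬p → q) ∨ p there: w1:T. ✓
w1: successors {w6, w7}; (¬p → q) ∨ p there: w6:F, w7:T. ✓
w2: successors {w2, w3, w5}; (¬p → q) ∨ p there: w2:T, w3:T, w5:T. ✓
w3: successors {w0, w1, w7}; (¬p → q) ∨ p there: w0:T, w1:T, w7:T. ✓
w4: successors {w1}; (¬p → q) ∨ p there: w1:T. ✓
w5: successors {w6}; (¬p → q) ∨ p there: w6:F. ✗
w6: successors {w3, w4, w5, w7}; (¬p → q) ∨ p there: w3:T, w4:T, w5:T, w7:T. ✓
w7: successors {w1, w3, w4, w6}; (¬p → q) ∨ p there: w1:T, w3:T, w4:T, w6:F. ✓
Satisfying worlds: {w0, w1, w2, w3, w4, w6, w7}.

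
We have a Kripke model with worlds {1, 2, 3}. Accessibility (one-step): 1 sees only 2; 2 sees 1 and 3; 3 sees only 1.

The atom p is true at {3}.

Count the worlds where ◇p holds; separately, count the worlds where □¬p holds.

1 and 2

For ◇p:
1: successors {2}; p there: 2:F. ✗
2: successors {1, 3}; p there: 1:F, 3:T. ✓
3: successors {1}; p there: 1:F. ✗
— 1 world.
For □¬p:
1: successors {2}; ¬p there: 2:T. ✓
2: successors {1, 3}; ¬p there: 1:T, 3:F. ✗
3: successors {1}; ¬p there: 1:T. ✓
— 2 worlds.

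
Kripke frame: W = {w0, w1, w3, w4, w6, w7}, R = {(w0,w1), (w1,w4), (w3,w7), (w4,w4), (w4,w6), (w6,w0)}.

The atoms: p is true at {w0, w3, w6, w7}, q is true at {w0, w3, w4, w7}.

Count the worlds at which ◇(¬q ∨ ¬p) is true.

3

w0: successors {w1}; ¬q ∨ ¬p there: w1:T. ✓
w1: successors {w4}; ¬q ∨ ¬p there: w4:T. ✓
w3: successors {w7}; ¬q ∨ ¬p there: w7:F. ✗
w4: successors {w4, w6}; ¬q ∨ ¬p there: w4:T, w6:T. ✓
w6: successors {w0}; ¬q ∨ ¬p there: w0:F. ✗
w7: no successors, so ◇(¬q ∨ ¬p) fails. ✗
Satisfying worlds: {w0, w1, w4}.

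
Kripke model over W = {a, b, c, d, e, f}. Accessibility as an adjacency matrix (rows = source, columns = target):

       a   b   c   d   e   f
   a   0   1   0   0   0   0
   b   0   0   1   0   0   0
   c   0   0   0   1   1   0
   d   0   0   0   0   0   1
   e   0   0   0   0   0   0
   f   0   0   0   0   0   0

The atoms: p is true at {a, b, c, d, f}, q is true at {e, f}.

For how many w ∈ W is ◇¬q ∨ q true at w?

5

a: ◇¬q is T, q is F. ✓
b: ◇¬q is T, q is F. ✓
c: ◇¬q is T, q is F. ✓
d: ◇¬q is F, q is F. ✗
e: ◇¬q is F, q is T. ✓
f: ◇¬q is F, q is T. ✓
Satisfying worlds: {a, b, c, e, f}.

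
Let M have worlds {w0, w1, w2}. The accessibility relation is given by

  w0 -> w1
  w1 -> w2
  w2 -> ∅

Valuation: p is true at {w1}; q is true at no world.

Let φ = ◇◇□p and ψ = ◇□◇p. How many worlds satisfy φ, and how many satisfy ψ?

For ◇◇□p:
w0: successors {w1}; ◇□p there: w1:T. ✓
w1: successors {w2}; ◇□p there: w2:F. ✗
w2: no successors, so ◇◇□p fails. ✗
— 1 world.
For ◇□◇p:
w0: successors {w1}; □◇p there: w1:F. ✗
w1: successors {w2}; □◇p there: w2:T. ✓
w2: no successors, so ◇□◇p fails. ✗
— 1 world.

1 and 1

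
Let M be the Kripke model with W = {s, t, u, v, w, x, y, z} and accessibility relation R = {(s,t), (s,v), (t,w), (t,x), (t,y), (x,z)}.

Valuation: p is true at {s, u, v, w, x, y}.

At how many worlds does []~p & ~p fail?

s: []~p is F, ~p is F. ✗
t: []~p is F, ~p is T. ✗
u: []~p is T, ~p is F. ✗
v: []~p is T, ~p is F. ✗
w: []~p is T, ~p is F. ✗
x: []~p is T, ~p is F. ✗
y: []~p is T, ~p is F. ✗
z: []~p is T, ~p is T. ✓
Satisfying worlds: {z}.
So []~p & ~p fails at the other 7 worlds.

7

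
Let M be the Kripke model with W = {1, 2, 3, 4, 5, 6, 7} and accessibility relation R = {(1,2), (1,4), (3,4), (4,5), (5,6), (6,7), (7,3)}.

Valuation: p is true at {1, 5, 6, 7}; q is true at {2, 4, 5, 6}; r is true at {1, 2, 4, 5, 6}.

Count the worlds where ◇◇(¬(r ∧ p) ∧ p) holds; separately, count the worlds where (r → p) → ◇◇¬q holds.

For ◇◇(¬(r ∧ p) ∧ p):
1: successors {2, 4}; ◇(¬(r ∧ p) ∧ p) there: 2:F, 4:F. ✗
2: no successors, so ◇◇(¬(r ∧ p) ∧ p) fails. ✗
3: successors {4}; ◇(¬(r ∧ p) ∧ p) there: 4:F. ✗
4: successors {5}; ◇(¬(r ∧ p) ∧ p) there: 5:F. ✗
5: successors {6}; ◇(¬(r ∧ p) ∧ p) there: 6:T. ✓
6: successors {7}; ◇(¬(r ∧ p) ∧ p) there: 7:F. ✗
7: successors {3}; ◇(¬(r ∧ p) ∧ p) there: 3:F. ✗
— 1 world.
For (r → p) → ◇◇¬q:
1: r → p is T, ◇◇¬q is F. ✗
2: r → p is F, ◇◇¬q is F. ✓
3: r → p is T, ◇◇¬q is F. ✗
4: r → p is F, ◇◇¬q is F. ✓
5: r → p is T, ◇◇¬q is T. ✓
6: r → p is T, ◇◇¬q is T. ✓
7: r → p is T, ◇◇¬q is F. ✗
— 4 worlds.

1 and 4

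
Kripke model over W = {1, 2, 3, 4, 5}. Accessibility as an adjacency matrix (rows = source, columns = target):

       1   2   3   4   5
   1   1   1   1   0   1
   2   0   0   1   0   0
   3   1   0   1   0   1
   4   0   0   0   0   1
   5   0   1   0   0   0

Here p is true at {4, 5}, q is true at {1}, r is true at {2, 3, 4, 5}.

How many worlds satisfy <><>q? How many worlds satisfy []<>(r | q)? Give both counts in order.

For <><>q:
1: successors {1, 2, 3, 5}; <>q there: 1:T, 2:F, 3:T, 5:F. ✓
2: successors {3}; <>q there: 3:T. ✓
3: successors {1, 3, 5}; <>q there: 1:T, 3:T, 5:F. ✓
4: successors {5}; <>q there: 5:F. ✗
5: successors {2}; <>q there: 2:F. ✗
— 3 worlds.
For []<>(r | q):
1: successors {1, 2, 3, 5}; <>(r | q) there: 1:T, 2:T, 3:T, 5:T. ✓
2: successors {3}; <>(r | q) there: 3:T. ✓
3: successors {1, 3, 5}; <>(r | q) there: 1:T, 3:T, 5:T. ✓
4: successors {5}; <>(r | q) there: 5:T. ✓
5: successors {2}; <>(r | q) there: 2:T. ✓
— 5 worlds.

3 and 5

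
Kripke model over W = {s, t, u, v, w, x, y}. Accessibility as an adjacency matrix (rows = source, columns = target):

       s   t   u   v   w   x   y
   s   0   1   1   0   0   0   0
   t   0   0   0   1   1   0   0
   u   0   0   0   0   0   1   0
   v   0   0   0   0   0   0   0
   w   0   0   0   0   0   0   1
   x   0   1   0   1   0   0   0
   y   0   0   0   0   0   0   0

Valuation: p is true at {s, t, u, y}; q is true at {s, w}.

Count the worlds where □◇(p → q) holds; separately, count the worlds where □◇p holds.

For □◇(p → q):
s: successors {t, u}; ◇(p → q) there: t:T, u:T. ✓
t: successors {v, w}; ◇(p → q) there: v:F, w:F. ✗
u: successors {x}; ◇(p → q) there: x:T. ✓
v: no successors, so □◇(p → q) holds vacuously. ✓
w: successors {y}; ◇(p → q) there: y:F. ✗
x: successors {t, v}; ◇(p → q) there: t:T, v:F. ✗
y: no successors, so □◇(p → q) holds vacuously. ✓
— 4 worlds.
For □◇p:
s: successors {t, u}; ◇p there: t:F, u:F. ✗
t: successors {v, w}; ◇p there: v:F, w:T. ✗
u: successors {x}; ◇p there: x:T. ✓
v: no successors, so □◇p holds vacuously. ✓
w: successors {y}; ◇p there: y:F. ✗
x: successors {t, v}; ◇p there: t:F, v:F. ✗
y: no successors, so □◇p holds vacuously. ✓
— 3 worlds.

4 and 3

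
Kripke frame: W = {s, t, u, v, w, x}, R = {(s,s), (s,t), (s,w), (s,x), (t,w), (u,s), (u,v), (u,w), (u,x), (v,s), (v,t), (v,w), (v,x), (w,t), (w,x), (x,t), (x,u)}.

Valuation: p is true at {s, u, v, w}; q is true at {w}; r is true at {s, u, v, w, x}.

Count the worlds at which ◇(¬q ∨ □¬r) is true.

5

s: successors {s, t, w, x}; ¬q ∨ □¬r there: s:T, t:T, w:F, x:T. ✓
t: successors {w}; ¬q ∨ □¬r there: w:F. ✗
u: successors {s, v, w, x}; ¬q ∨ □¬r there: s:T, v:T, w:F, x:T. ✓
v: successors {s, t, w, x}; ¬q ∨ □¬r there: s:T, t:T, w:F, x:T. ✓
w: successors {t, x}; ¬q ∨ □¬r there: t:T, x:T. ✓
x: successors {t, u}; ¬q ∨ □¬r there: t:T, u:T. ✓
Satisfying worlds: {s, u, v, w, x}.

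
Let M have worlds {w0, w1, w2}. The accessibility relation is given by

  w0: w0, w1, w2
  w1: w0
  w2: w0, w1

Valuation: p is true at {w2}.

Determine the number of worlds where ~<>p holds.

w0: <>p is T. ✗
w1: <>p is F. ✓
w2: <>p is F. ✓
Satisfying worlds: {w1, w2}.

2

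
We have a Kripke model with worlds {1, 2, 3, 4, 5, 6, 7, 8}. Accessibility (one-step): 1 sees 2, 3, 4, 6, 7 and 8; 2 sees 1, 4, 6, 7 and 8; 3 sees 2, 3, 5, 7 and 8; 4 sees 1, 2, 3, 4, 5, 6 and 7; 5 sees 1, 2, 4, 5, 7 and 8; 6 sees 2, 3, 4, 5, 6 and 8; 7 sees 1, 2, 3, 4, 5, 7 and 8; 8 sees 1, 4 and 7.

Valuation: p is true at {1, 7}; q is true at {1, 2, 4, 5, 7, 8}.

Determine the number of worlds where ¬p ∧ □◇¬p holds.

6

1: ¬p is F, □◇¬p is T. ✗
2: ¬p is T, □◇¬p is T. ✓
3: ¬p is T, □◇¬p is T. ✓
4: ¬p is T, □◇¬p is T. ✓
5: ¬p is T, □◇¬p is T. ✓
6: ¬p is T, □◇¬p is T. ✓
7: ¬p is F, □◇¬p is T. ✗
8: ¬p is T, □◇¬p is T. ✓
Satisfying worlds: {2, 3, 4, 5, 6, 8}.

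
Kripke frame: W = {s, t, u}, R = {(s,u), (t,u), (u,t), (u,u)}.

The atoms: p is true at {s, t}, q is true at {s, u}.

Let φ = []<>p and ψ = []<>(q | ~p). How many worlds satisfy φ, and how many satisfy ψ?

2 and 3

For []<>p:
s: successors {u}; <>p there: u:T. ✓
t: successors {u}; <>p there: u:T. ✓
u: successors {t, u}; <>p there: t:F, u:T. ✗
— 2 worlds.
For []<>(q | ~p):
s: successors {u}; <>(q | ~p) there: u:T. ✓
t: successors {u}; <>(q | ~p) there: u:T. ✓
u: successors {t, u}; <>(q | ~p) there: t:T, u:T. ✓
— 3 worlds.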